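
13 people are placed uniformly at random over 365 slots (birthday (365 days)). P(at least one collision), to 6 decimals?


P(all different) = prod((365-i)/365 for i=0..12) = 0.805590
P(at least one match) = 1 - 0.805590 = 0.194410

0.194410


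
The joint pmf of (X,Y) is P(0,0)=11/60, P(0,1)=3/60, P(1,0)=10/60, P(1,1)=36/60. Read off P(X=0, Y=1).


Read from table: P(X=0, Y=1) = 3/60 = 1/20

1/20


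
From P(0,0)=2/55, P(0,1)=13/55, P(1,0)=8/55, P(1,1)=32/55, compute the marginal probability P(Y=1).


P(Y=1) = P(0,1)+P(1,1) = 13/55 + 32/55 = 45/55 = 9/11

9/11


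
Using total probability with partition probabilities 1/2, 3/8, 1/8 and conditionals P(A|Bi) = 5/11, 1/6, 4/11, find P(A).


P(A) = P(A|B1)P(B1) + P(A|B2)P(B2) + P(A|B3)P(B3)
= 5/11*1/2 + 1/6*3/8 + 4/11*1/8
= 5/22 + 1/16 + 1/22 = 59/176

59/176


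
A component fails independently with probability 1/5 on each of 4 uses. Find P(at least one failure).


P(at least one) = 1 - P(none)
P(none) = (1 - 1/5)^4 = (4/5)^4 = 256/625
P(at least one) = 1 - 256/625 = 369/625

369/625


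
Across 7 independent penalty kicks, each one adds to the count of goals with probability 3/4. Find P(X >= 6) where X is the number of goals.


P(X>=6) = P(X=6) + P(X=7)
= 5103/16384 + 2187/16384
= 3645/8192

3645/8192


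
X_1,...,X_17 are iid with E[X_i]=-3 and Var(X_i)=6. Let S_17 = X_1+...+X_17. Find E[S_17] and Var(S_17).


E[S_n] = n*mu = 17*-3 = -51
Var(S_n) = n*sigma^2 = 17*6 = 102

E[S_17]=-51, Var(S_17)=102


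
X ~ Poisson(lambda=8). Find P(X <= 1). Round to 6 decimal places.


P(X<=1) = e^(-8)*8^0/0! + e^(-8)*8^1/1!
≈ 0.0003354626 + 0.0026837010
= 0.0030191636
≈ 0.003019

0.003019


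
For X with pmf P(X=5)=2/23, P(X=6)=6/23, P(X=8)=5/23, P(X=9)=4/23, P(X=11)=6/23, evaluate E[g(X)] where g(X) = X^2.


E[X^2] = sum(g(x)*P(x))
= 25*2/23 + 36*6/23 + 64*5/23 + 81*4/23 + 121*6/23
= 1636/23

1636/23


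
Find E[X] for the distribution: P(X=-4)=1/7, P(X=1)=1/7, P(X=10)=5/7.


E[X] = sum(x * P(x))
= -4*1/7 + 1*1/7 + 10*5/7
= 47/7

47/7


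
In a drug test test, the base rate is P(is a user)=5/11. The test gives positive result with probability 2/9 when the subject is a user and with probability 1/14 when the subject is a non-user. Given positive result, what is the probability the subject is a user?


P(A) = P(A|B)P(B) + P(A|B')P(B') = 2/9*5/11 + 1/14*6/11 = 97/693
P(B|A) = P(A|B)P(B)/P(A) = (10/99)/(97/693) = 70/97

70/97


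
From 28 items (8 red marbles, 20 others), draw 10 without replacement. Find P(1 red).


P(X=1) = C(8,1)*C(20,9) / C(28,10)
= 8*167960 / 13123110
= 1343680/13123110 = 544/5313

544/5313


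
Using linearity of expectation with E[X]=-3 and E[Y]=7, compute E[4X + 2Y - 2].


E[4X + 2Y - 2] = 4*E[X] + 2*E[Y] - 2
= (4)*(-3) + (2)*(7) + (-2)
= -12 + 14 - 2 = 0

0


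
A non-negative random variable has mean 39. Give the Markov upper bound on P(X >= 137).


Markov: P(X >= a) <= E[X]/a
P(X >= 137) <= 39/137

39/137


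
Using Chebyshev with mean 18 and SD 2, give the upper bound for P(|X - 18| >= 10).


k = 10/2 = 5
Chebyshev: P(|X-mu| >= k*sigma) <= 1/k^2 = 1/5^2 = 1/25

1/25


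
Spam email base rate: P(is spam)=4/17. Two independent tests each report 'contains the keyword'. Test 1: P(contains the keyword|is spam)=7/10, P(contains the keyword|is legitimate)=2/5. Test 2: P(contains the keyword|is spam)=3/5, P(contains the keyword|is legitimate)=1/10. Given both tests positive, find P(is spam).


After test 1: P(+) = 7/10*4/17 + 2/5*13/17 = 8/17
P(B|+) = (14/85)/(8/17) = 7/20
After test 2 (use post1 as new prior): P(+) = 3/5*7/20 + 1/10*13/20 = 11/40
P(B|+,+) = (21/100)/(11/40) = 42/55

42/55


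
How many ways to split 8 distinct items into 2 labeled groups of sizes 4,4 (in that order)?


8! = 40320
Denominator: 4!=24 * 4!=24
Coefficient = 40320 / 576 = 70

70


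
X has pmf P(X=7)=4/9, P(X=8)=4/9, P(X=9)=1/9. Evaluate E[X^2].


E[X^2] = sum(x^2 * P(x))
= 49*4/9 + 64*4/9 + 81*1/9
= 533/9

533/9


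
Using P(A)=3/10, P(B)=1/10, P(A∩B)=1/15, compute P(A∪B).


P(A∪B) = P(A) + P(B) - P(A∩B)
= 3/10 + 1/10 - 1/15 = 1/3

1/3


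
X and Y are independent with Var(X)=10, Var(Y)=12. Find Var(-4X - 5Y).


Independence => Cov(X,Y)=0
Var(-4X - 5Y) = (-4)^2*Var(X) + (-5)^2*Var(Y)
= 16*10 + 25*12 = 460

460


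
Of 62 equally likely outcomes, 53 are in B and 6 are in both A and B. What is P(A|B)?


P(A|B) = P(A∩B)/P(B) = (6/62)/(53/62) = 6/53

6/53


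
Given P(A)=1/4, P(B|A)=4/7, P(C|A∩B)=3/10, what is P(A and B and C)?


P(A∩B∩C) = P(A) * P(B|A) * P(C|A∩B)
= 1/4 * 4/7 * 3/10
= 1/7 * 3/10 = 3/70

3/70


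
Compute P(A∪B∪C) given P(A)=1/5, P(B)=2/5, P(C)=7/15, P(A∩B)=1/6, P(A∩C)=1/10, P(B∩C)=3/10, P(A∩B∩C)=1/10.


P(A∪B∪C) = P(A)+P(B)+P(C) - P(AB)-P(AC)-P(BC) + P(ABC)
= 1/5+2/5+7/15 - 1/6-1/10-3/10 + 1/10
= 3/5

3/5


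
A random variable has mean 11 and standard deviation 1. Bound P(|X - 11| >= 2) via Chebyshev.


k = 2/1 = 2
Chebyshev: P(|X-mu| >= k*sigma) <= 1/k^2 = 1/2^2 = 1/4

1/4


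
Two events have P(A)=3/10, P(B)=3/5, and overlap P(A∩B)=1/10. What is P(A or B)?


P(A∪B) = P(A) + P(B) - P(A∩B)
= 3/10 + 3/5 - 1/10 = 4/5

4/5


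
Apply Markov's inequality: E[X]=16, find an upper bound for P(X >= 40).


Markov: P(X >= a) <= E[X]/a
P(X >= 40) <= 16/40 = 2/5

2/5


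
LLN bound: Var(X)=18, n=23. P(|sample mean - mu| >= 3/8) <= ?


Var(Xbar) = Var(X)/n = 18/23
Chebyshev: P(|Xbar-mu| >= 3/8) <= Var(Xbar)/(3/8)^2 = (18/23)/(9/64) = 128/23
Bound exceeds 1, so trivial bound: 1

1


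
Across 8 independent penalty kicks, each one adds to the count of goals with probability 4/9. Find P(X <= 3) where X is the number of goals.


P(X<=3) = P(X=0) + P(X=1) + P(X=2) + P(X=3)
= 390625/43046721 + 2500000/43046721 + 7000000/43046721 + 11200000/43046721
= 21090625/43046721

21090625/43046721


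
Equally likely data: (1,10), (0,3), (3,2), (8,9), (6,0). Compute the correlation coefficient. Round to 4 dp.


Cov(X,Y) = 0.3200, Var(X) = 9.0400, Var(Y) = 15.7600
rho = Cov/(sqrt(VarX)*sqrt(VarY)) = 0.0268

0.0268


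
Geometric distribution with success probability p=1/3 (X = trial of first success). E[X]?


For geometric (trials until first success), E[X] = 1/p = 1/(1/3) = 3

3


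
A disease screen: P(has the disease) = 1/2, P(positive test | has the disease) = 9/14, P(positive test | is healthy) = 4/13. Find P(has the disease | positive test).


P(A) = P(A|B)P(B) + P(A|B')P(B') = 9/14*1/2 + 4/13*1/2 = 173/364
P(B|A) = P(A|B)P(B)/P(A) = (9/28)/(173/364) = 117/173

117/173


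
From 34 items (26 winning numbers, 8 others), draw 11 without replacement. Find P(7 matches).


P(X=7) = C(26,7)*C(8,4) / C(34,11)
= 657800*70 / 286097760
= 46046000/286097760 = 44275/275094

44275/275094


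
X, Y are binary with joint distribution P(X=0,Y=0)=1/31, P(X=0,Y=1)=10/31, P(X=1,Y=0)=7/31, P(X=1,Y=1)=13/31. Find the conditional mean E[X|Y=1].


P(Y=1) = 23/31
E[X|Y=1] = (0*10 + 1*13)/23 = 13/23

13/23


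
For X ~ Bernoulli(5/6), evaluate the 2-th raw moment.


For Bernoulli: X in {0,1}
E[X^2] = 0^2*(1-5/6) + 1^2*5/6 = 5/6

5/6


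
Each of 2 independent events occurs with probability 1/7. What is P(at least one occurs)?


P(at least one) = 1 - P(none)
P(none) = (1 - 1/7)^2 = (6/7)^2 = 36/49
P(at least one) = 1 - 36/49 = 13/49

13/49


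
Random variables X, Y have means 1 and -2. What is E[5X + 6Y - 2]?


E[5X + 6Y - 2] = 5*E[X] + 6*E[Y] - 2
= (5)*(1) + (6)*(-2) + (-2)
= 5 - 12 - 2 = -9

-9


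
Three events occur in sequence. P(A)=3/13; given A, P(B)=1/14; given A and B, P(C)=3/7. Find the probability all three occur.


P(A∩B∩C) = P(A) * P(B|A) * P(C|A∩B)
= 3/13 * 1/14 * 3/7
= 3/182 * 3/7 = 9/1274

9/1274


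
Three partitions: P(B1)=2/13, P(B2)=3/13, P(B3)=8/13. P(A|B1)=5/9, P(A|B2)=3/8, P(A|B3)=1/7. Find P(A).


P(A) = P(A|B1)P(B1) + P(A|B2)P(B2) + P(A|B3)P(B3)
= 5/9*2/13 + 3/8*3/13 + 1/7*8/13
= 10/117 + 9/104 + 8/91 = 131/504

131/504


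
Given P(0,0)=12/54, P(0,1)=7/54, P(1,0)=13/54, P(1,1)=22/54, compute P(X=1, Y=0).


Read from table: P(X=1, Y=0) = 13/54

13/54


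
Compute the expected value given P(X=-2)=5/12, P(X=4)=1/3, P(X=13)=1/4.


E[X] = sum(x * P(x))
= -2*5/12 + 4*1/3 + 13*1/4
= 15/4

15/4


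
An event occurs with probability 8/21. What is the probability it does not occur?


P(A') = 1 - P(A) = 1 - 8/21 = 13/21

13/21


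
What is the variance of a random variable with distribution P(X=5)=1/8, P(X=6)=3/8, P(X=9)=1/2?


E[X] = 59/8, E[X^2] = 457/8
Var(X) = E[X^2] - (E[X])^2 = 457/8 - (59/8)^2 = 175/64

175/64


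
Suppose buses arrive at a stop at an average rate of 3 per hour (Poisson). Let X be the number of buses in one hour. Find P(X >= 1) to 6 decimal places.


P(X>=1) = 1 - P(X<=0) = 1 - (e^(-3)*3^0/0!)
≈ 1 - 0.0497870684 = 0.9502129316
≈ 0.950213

0.950213


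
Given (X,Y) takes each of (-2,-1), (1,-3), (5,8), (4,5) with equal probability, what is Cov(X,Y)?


E[X]=2, E[Y]=9/4, E[XY]=59/4
Cov(X,Y) = E[XY] - E[X]E[Y] = 59/4 - 2*9/4 = 41/4

41/4


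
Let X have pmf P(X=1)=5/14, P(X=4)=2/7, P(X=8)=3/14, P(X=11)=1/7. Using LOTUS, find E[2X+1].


E[2X+1] = sum(g(x)*P(x))
= 3*5/14 + 9*2/7 + 17*3/14 + 23*1/7
= 74/7

74/7


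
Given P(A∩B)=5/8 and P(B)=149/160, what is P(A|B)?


P(A|B) = P(A∩B)/P(B) = (100/160)/(149/160) = 100/149

100/149


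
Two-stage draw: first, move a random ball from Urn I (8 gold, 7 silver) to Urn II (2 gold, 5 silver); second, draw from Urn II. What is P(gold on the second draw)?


P(transfer gold) = 8/15; P(transfer silver) = 7/15
If gold transferred: Urn II has 3 gold of 8, so P(gold|gold moved) = 3/8
If silver transferred: Urn II has 2 gold of 8, so P(gold|silver moved) = 1/4
By total probability: P(gold) = 8/15*3/8 + 7/15*1/4 = 19/60

19/60


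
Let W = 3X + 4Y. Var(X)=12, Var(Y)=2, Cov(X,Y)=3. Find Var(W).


Var(3X + 4Y) = 3^2*Var(X) + 4^2*Var(Y) + 2*3*4*Cov(X,Y)
= 9*12 + 16*2 + 24*3
= 108 + 32 + 72 = 212

212


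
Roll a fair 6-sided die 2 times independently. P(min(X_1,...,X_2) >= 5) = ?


P(min >= 5) = P(all X_i >= 5) = (P(X_1 >= 5))^2
= (2/6)^2 = (1/3)^2 = 1/9

1/9


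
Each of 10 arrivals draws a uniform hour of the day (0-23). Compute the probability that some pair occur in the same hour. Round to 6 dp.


P(all different) = prod((24-i)/24 for i=0..9) = 0.112250
P(at least one match) = 1 - 0.112250 = 0.887750

0.887750


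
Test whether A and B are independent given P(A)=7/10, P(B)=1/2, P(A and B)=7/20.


P(A)*P(B) = 7/10*1/2 = 7/20
P(A∩B) = 7/20, which equals P(A)P(B), so independent

Yes, A and B are independent


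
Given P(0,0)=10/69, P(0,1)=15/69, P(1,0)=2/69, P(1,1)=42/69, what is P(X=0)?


P(X=0) = P(0,0)+P(0,1) = 10/69 + 15/69 = 25/69

25/69


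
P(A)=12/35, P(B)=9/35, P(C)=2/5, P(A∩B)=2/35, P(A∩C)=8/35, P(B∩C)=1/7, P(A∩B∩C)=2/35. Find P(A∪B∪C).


P(A∪B∪C) = P(A)+P(B)+P(C) - P(AB)-P(AC)-P(BC) + P(ABC)
= 12/35+9/35+2/5 - 2/35-8/35-1/7 + 2/35
= 22/35

22/35


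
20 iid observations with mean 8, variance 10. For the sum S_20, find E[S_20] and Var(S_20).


E[S_n] = n*mu = 20*8 = 160
Var(S_n) = n*sigma^2 = 20*10 = 200

E[S_20]=160, Var(S_20)=200


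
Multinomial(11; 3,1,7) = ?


11! = 39916800
Denominator: 3!=6 * 1!=1 * 7!=5040
Coefficient = 39916800 / 30240 = 1320

1320


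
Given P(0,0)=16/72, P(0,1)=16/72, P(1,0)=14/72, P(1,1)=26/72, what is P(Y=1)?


P(Y=1) = P(0,1)+P(1,1) = 16/72 + 26/72 = 42/72 = 7/12

7/12


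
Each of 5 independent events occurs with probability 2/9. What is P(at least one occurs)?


P(at least one) = 1 - P(none)
P(none) = (1 - 2/9)^5 = (7/9)^5 = 16807/59049
P(at least one) = 1 - 16807/59049 = 42242/59049

42242/59049


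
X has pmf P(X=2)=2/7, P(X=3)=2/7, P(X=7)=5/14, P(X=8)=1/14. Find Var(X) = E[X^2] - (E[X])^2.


E[X] = 9/2, E[X^2] = 361/14
Var(X) = E[X^2] - (E[X])^2 = 361/14 - (9/2)^2 = 155/28

155/28


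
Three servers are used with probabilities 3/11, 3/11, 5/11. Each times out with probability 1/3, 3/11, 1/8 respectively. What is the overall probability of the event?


P(A) = P(A|B1)P(B1) + P(A|B2)P(B2) + P(A|B3)P(B3)
= 1/3*3/11 + 3/11*3/11 + 1/8*5/11
= 1/11 + 9/121 + 5/88 = 215/968

215/968


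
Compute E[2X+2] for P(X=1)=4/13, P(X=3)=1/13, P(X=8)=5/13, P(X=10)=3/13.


E[2X+2] = sum(g(x)*P(x))
= 4*4/13 + 8*1/13 + 18*5/13 + 22*3/13
= 180/13

180/13


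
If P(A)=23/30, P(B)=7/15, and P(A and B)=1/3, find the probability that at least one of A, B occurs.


P(A∪B) = P(A) + P(B) - P(A∩B)
= 23/30 + 7/15 - 1/3 = 9/10

9/10


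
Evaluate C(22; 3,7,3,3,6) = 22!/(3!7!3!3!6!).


22! = 1124000727777607680000
Denominator: 3!=6 * 7!=5040 * 3!=6 * 3!=6 * 6!=720
Coefficient = 1124000727777607680000 / 783820800 = 1434002169600

1434002169600


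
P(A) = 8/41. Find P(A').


P(A') = 1 - P(A) = 1 - 8/41 = 33/41

33/41


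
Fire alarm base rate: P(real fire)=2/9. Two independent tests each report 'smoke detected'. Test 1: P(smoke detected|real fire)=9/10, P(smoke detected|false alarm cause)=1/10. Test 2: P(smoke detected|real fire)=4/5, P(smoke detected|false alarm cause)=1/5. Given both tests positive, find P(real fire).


After test 1: P(+) = 9/10*2/9 + 1/10*7/9 = 5/18
P(B|+) = (1/5)/(5/18) = 18/25
After test 2 (use post1 as new prior): P(+) = 4/5*18/25 + 1/5*7/25 = 79/125
P(B|+,+) = (72/125)/(79/125) = 72/79

72/79


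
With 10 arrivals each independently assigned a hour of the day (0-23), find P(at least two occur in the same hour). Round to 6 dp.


P(all different) = prod((24-i)/24 for i=0..9) = 0.112250
P(at least one match) = 1 - 0.112250 = 0.887750

0.887750


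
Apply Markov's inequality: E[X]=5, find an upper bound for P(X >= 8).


Markov: P(X >= a) <= E[X]/a
P(X >= 8) <= 5/8

5/8


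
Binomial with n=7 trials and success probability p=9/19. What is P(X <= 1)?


P(X<=1) = P(X=0) + P(X=1)
= 10000000/893871739 + 63000000/893871739
= 73000000/893871739

73000000/893871739


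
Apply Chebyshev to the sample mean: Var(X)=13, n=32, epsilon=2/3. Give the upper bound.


Var(Xbar) = Var(X)/n = 13/32
Chebyshev: P(|Xbar-mu| >= 2/3) <= Var(Xbar)/(2/3)^2 = (13/32)/(4/9) = 117/128

117/128


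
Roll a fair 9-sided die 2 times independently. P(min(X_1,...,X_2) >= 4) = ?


P(min >= 4) = P(all X_i >= 4) = (P(X_1 >= 4))^2
= (6/9)^2 = (2/3)^2 = 4/9

4/9


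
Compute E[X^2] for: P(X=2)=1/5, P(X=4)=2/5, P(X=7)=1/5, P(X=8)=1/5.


E[X^2] = sum(x^2 * P(x))
= 4*1/5 + 16*2/5 + 49*1/5 + 64*1/5
= 149/5

149/5


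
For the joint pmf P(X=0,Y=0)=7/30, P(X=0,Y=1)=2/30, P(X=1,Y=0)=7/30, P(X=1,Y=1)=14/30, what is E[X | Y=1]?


P(Y=1) = 16/30
E[X|Y=1] = (0*2 + 1*14)/16 = 14/16 = 7/8

7/8


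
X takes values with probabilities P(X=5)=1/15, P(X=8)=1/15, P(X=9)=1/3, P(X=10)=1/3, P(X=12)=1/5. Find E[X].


E[X] = sum(x * P(x))
= 5*1/15 + 8*1/15 + 9*1/3 + 10*1/3 + 12*1/5
= 48/5

48/5


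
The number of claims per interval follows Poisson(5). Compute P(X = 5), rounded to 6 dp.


P(X=5) = e^(-5) * 5^5 / 5!
≈ 0.006737946999 * 3125 / 120
≈ 0.175467

0.175467


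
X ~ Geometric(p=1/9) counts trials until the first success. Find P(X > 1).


P(X > 1) = P(first 1 trials all fail) = (1-p)^1 = (8/9)^1 = 8/9

8/9


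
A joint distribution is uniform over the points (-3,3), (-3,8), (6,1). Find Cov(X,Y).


E[X]=0, E[Y]=4, E[XY]=-9
Cov(X,Y) = E[XY] - E[X]E[Y] = -9 - 0*4 = -9

-9


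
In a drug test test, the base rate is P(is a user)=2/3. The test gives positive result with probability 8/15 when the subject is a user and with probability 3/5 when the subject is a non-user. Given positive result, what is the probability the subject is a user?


P(A) = P(A|B)P(B) + P(A|B')P(B') = 8/15*2/3 + 3/5*1/3 = 5/9
P(B|A) = P(A|B)P(B)/P(A) = (16/45)/(5/9) = 16/25

16/25


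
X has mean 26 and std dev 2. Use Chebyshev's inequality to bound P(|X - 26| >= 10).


k = 10/2 = 5
Chebyshev: P(|X-mu| >= k*sigma) <= 1/k^2 = 1/5^2 = 1/25

1/25


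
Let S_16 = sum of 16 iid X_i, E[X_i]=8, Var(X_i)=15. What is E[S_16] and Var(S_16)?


E[S_n] = n*mu = 16*8 = 128
Var(S_n) = n*sigma^2 = 16*15 = 240

E[S_16]=128, Var(S_16)=240


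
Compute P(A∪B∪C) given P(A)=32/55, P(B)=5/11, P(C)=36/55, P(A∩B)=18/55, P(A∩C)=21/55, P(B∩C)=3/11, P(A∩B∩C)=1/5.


P(A∪B∪C) = P(A)+P(B)+P(C) - P(AB)-P(AC)-P(BC) + P(ABC)
= 32/55+5/11+36/55 - 18/55-21/55-3/11 + 1/5
= 10/11

10/11


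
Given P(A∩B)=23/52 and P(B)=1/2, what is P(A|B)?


P(A|B) = P(A∩B)/P(B) = (23/52)/(26/52) = 23/26

23/26


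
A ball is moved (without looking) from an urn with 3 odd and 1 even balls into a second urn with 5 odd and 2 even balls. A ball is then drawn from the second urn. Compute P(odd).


P(transfer odd) = 3/4; P(transfer even) = 1/4
If odd transferred: Urn II has 6 odd of 8, so P(odd|odd moved) = 3/4
If even transferred: Urn II has 5 odd of 8, so P(odd|even moved) = 5/8
By total probability: P(odd) = 3/4*3/4 + 1/4*5/8 = 23/32

23/32


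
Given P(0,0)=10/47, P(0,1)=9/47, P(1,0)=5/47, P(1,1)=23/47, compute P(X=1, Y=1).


Read from table: P(X=1, Y=1) = 23/47

23/47


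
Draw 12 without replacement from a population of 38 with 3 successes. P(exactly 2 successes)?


P(X=2) = C(3,2)*C(35,10) / C(38,12)
= 3*183579396 / 2707475148
= 550738188/2707475148 = 143/703

143/703


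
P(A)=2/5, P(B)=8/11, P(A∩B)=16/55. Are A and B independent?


P(A)*P(B) = 2/5*8/11 = 16/55
P(A∩B) = 16/55, which equals P(A)P(B), so independent

Yes, A and B are independent


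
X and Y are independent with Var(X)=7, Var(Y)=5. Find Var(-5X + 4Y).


Independence => Cov(X,Y)=0
Var(-5X + 4Y) = (-5)^2*Var(X) + 4^2*Var(Y)
= 25*7 + 16*5 = 255

255


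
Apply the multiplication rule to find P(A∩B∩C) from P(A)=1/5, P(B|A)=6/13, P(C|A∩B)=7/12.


P(A∩B∩C) = P(A) * P(B|A) * P(C|A∩B)
= 1/5 * 6/13 * 7/12
= 6/65 * 7/12 = 7/130

7/130


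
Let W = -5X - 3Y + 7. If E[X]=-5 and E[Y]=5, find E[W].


E[-5X - 3Y + 7] = -5*E[X] - 3*E[Y] + 7
= (-5)*(-5) + (-3)*(5) + (7)
= 25 - 15 + 7 = 17

17


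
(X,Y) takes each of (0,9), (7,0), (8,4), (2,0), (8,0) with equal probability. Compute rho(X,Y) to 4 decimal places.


Cov(X,Y) = -6.6000, Var(X) = 11.2000, Var(Y) = 12.6400
rho = Cov/(sqrt(VarX)*sqrt(VarY)) = -0.5547

-0.5547


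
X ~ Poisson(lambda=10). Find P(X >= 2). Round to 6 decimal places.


P(X>=2) = 1 - P(X<=1) = 1 - (e^(-10)*10^0/0! + e^(-10)*10^1/1!)
≈ 1 - (0.0000453999 + 0.0004539993)
= 1 - 0.0004993992 = 0.9995006008
≈ 0.999501

0.999501


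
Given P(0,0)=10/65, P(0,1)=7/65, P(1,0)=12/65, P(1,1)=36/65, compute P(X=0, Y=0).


Read from table: P(X=0, Y=0) = 10/65 = 2/13

2/13


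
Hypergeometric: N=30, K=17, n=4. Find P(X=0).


P(X=0) = C(17,0)*C(13,4) / C(30,4)
= 1*715 / 27405
= 715/27405 = 143/5481

143/5481


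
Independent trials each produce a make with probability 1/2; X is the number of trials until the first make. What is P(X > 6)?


P(X > 6) = P(first 6 trials all fail) = (1-p)^6 = (1/2)^6 = 1/64

1/64


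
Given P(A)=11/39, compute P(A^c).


P(A') = 1 - P(A) = 1 - 11/39 = 28/39

28/39


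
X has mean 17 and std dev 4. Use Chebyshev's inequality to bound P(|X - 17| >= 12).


k = 12/4 = 3
Chebyshev: P(|X-mu| >= k*sigma) <= 1/k^2 = 1/3^2 = 1/9

1/9


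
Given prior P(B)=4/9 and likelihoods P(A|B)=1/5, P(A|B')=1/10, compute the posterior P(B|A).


P(A) = P(A|B)P(B) + P(A|B')P(B') = 1/5*4/9 + 1/10*5/9 = 13/90
P(B|A) = P(A|B)P(B)/P(A) = (4/45)/(13/90) = 8/13

8/13


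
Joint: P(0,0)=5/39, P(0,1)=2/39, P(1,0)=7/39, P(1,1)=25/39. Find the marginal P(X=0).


P(X=0) = P(0,0)+P(0,1) = 5/39 + 2/39 = 7/39

7/39


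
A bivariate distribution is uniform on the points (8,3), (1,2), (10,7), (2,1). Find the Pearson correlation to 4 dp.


Cov(X,Y) = 7.4375, Var(X) = 14.6875, Var(Y) = 5.1875
rho = Cov/(sqrt(VarX)*sqrt(VarY)) = 0.8521

0.8521


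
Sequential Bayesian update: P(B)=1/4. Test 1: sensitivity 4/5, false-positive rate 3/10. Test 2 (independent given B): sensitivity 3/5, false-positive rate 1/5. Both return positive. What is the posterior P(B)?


After test 1: P(+) = 4/5*1/4 + 3/10*3/4 = 17/40
P(B|+) = (1/5)/(17/40) = 8/17
After test 2 (use post1 as new prior): P(+) = 3/5*8/17 + 1/5*9/17 = 33/85
P(B|+,+) = (24/85)/(33/85) = 8/11

8/11


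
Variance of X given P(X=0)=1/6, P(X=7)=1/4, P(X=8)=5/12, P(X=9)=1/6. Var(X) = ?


E[X] = 79/12, E[X^2] = 629/12
Var(X) = E[X^2] - (E[X])^2 = 629/12 - (79/12)^2 = 1307/144

1307/144


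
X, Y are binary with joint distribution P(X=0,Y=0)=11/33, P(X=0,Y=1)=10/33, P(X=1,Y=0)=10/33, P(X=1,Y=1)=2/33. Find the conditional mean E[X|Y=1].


P(Y=1) = 12/33
E[X|Y=1] = (0*10 + 1*2)/12 = 2/12 = 1/6

1/6


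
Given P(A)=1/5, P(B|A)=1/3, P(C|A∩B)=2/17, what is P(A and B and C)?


P(A∩B∩C) = P(A) * P(B|A) * P(C|A∩B)
= 1/5 * 1/3 * 2/17
= 1/15 * 2/17 = 2/255

2/255


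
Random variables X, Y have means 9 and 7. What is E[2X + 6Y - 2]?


E[2X + 6Y - 2] = 2*E[X] + 6*E[Y] - 2
= (2)*(9) + (6)*(7) + (-2)
= 18 + 42 - 2 = 58

58


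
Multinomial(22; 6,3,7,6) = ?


22! = 1124000727777607680000
Denominator: 6!=720 * 3!=6 * 7!=5040 * 6!=720
Coefficient = 1124000727777607680000 / 15676416000 = 71700108480

71700108480


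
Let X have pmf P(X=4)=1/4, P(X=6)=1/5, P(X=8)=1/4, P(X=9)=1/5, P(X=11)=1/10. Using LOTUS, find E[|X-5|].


E[|X-5|] = sum(g(x)*P(x))
= 1*1/4 + 1*1/5 + 3*1/4 + 4*1/5 + 6*1/10
= 13/5

13/5


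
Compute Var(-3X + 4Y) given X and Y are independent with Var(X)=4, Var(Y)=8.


Independence => Cov(X,Y)=0
Var(-3X + 4Y) = (-3)^2*Var(X) + 4^2*Var(Y)
= 9*4 + 16*8 = 164

164


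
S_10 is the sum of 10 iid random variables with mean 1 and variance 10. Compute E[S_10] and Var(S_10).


E[S_n] = n*mu = 10*1 = 10
Var(S_n) = n*sigma^2 = 10*10 = 100

E[S_10]=10, Var(S_10)=100


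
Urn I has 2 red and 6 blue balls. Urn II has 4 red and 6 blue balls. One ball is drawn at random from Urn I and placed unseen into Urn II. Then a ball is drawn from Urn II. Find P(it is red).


P(transfer red) = 2/8 = 1/4; P(transfer blue) = 3/4
If red transferred: Urn II has 5 red of 11, so P(red|red moved) = 5/11
If blue transferred: Urn II has 4 red of 11, so P(red|blue moved) = 4/11
By total probability: P(red) = 1/4*5/11 + 3/4*4/11 = 17/44

17/44


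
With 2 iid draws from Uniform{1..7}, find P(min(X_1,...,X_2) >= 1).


P(min >= 1) = P(all X_i >= 1) = (P(X_1 >= 1))^2
= (7/7)^2 = 1^2 = 1

1


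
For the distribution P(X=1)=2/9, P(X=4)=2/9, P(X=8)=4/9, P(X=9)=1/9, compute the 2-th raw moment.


E[X^2] = sum(x^2 * P(x))
= 1*2/9 + 16*2/9 + 64*4/9 + 81*1/9
= 371/9

371/9


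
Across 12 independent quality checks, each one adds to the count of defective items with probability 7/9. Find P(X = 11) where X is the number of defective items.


P(X=11) = C(12,11) * p^11 * (1-p)^1
= 12 * 1977326743/31381059609 * 2/9
= 15818613944/94143178827

15818613944/94143178827


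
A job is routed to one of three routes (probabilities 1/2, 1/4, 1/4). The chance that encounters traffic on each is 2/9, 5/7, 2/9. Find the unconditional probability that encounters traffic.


P(A) = P(A|B1)P(B1) + P(A|B2)P(B2) + P(A|B3)P(B3)
= 2/9*1/2 + 5/7*1/4 + 2/9*1/4
= 1/9 + 5/28 + 1/18 = 29/84

29/84


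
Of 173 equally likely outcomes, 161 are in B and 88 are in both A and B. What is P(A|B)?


P(A|B) = P(A∩B)/P(B) = (88/173)/(161/173) = 88/161

88/161


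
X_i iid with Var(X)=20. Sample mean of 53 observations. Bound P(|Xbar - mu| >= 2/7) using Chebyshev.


Var(Xbar) = Var(X)/n = 20/53
Chebyshev: P(|Xbar-mu| >= 2/7) <= Var(Xbar)/(2/7)^2 = (20/53)/(4/49) = 245/53
Bound exceeds 1, so trivial bound: 1

1


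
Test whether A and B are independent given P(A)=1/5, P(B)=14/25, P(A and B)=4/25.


P(A)*P(B) = 1/5*14/25 = 14/125
P(A∩B) = 4/25 != 14/125, so not independent

No, A and B are not independent


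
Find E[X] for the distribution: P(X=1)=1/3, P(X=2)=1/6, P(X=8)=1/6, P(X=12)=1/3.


E[X] = sum(x * P(x))
= 1*1/3 + 2*1/6 + 8*1/6 + 12*1/3
= 6

6


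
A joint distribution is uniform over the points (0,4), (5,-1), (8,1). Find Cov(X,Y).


E[X]=13/3, E[Y]=4/3, E[XY]=1
Cov(X,Y) = E[XY] - E[X]E[Y] = 1 - 13/3*4/3 = -43/9

-43/9


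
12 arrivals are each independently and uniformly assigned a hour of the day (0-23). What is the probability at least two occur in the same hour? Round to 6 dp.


P(all different) = prod((24-i)/24 for i=0..11) = 0.035468
P(at least one match) = 1 - 0.035468 = 0.964532

0.964532


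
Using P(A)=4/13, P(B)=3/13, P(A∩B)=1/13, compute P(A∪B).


P(A∪B) = P(A) + P(B) - P(A∩B)
= 4/13 + 3/13 - 1/13 = 6/13

6/13


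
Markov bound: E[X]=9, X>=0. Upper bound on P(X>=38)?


Markov: P(X >= a) <= E[X]/a
P(X >= 38) <= 9/38

9/38


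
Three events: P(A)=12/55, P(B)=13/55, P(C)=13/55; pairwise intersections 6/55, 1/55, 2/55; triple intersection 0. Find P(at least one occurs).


P(A∪B∪C) = P(A)+P(B)+P(C) - P(AB)-P(AC)-P(BC) + P(ABC)
= 12/55+13/55+13/55 - 6/55-1/55-2/55 + 0
= 29/55

29/55


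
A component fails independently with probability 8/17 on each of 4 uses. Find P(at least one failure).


P(at least one) = 1 - P(none)
P(none) = (1 - 8/17)^4 = (9/17)^4 = 6561/83521
P(at least one) = 1 - 6561/83521 = 76960/83521

76960/83521


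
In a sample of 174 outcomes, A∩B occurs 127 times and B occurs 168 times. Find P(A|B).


P(A|B) = P(A∩B)/P(B) = (127/174)/(168/174) = 127/168

127/168


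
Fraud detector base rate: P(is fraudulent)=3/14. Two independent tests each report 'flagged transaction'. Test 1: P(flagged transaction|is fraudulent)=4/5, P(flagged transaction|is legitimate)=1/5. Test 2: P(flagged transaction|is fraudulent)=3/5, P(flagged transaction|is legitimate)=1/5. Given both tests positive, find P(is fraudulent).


After test 1: P(+) = 4/5*3/14 + 1/5*11/14 = 23/70
P(B|+) = (6/35)/(23/70) = 12/23
After test 2 (use post1 as new prior): P(+) = 3/5*12/23 + 1/5*11/23 = 47/115
P(B|+,+) = (36/115)/(47/115) = 36/47

36/47


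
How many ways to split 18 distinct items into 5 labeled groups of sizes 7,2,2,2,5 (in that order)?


18! = 6402373705728000
Denominator: 7!=5040 * 2!=2 * 2!=2 * 2!=2 * 5!=120
Coefficient = 6402373705728000 / 4838400 = 1323241920

1323241920


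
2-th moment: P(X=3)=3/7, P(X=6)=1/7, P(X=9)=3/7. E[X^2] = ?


E[X^2] = sum(x^2 * P(x))
= 9*3/7 + 36*1/7 + 81*3/7
= 306/7

306/7


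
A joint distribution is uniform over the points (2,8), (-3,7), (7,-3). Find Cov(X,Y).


E[X]=2, E[Y]=4, E[XY]=-26/3
Cov(X,Y) = E[XY] - E[X]E[Y] = -26/3 - 2*4 = -50/3

-50/3


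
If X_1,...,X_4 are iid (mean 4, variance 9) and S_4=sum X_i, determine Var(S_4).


By independence, Var(S_n) = n*Var(X_1) = 4*9 = 36

36


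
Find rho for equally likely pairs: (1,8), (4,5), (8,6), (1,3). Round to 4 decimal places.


Cov(X,Y) = 0.5000, Var(X) = 8.2500, Var(Y) = 3.2500
rho = Cov/(sqrt(VarX)*sqrt(VarY)) = 0.0966

0.0966


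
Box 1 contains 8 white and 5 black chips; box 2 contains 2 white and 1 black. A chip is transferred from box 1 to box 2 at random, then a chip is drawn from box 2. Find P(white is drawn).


P(transfer white) = 8/13; P(transfer black) = 5/13
If white transferred: Urn II has 3 white of 4, so P(white|white moved) = 3/4
If black transferred: Urn II has 2 white of 4, so P(white|black moved) = 1/2
By total probability: P(white) = 8/13*3/4 + 5/13*1/2 = 17/26

17/26


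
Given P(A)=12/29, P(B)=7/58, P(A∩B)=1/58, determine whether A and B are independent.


P(A)*P(B) = 12/29*7/58 = 42/841
P(A∩B) = 1/58 != 42/841, so not independent

No, A and B are not independent


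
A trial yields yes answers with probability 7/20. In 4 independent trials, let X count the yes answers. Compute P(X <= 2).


P(X<=2) = P(X=0) + P(X=1) + P(X=2)
= 28561/160000 + 15379/40000 + 24843/80000
= 139763/160000

139763/160000


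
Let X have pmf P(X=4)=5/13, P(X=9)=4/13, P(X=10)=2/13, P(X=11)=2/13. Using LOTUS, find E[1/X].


E[1/X] = sum(g(x)*P(x))
= 1/4*5/13 + 1/9*4/13 + 1/10*2/13 + 1/11*2/13
= 4111/25740

4111/25740


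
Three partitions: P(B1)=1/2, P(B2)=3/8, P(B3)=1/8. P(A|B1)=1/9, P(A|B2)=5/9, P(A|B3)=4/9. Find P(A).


P(A) = P(A|B1)P(B1) + P(A|B2)P(B2) + P(A|B3)P(B3)
= 1/9*1/2 + 5/9*3/8 + 4/9*1/8
= 1/18 + 5/24 + 1/18 = 23/72

23/72


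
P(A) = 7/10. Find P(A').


P(A') = 1 - P(A) = 1 - 7/10 = 3/10

3/10


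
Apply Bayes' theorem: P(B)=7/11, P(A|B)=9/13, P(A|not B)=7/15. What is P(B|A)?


P(A) = P(A|B)P(B) + P(A|B')P(B') = 9/13*7/11 + 7/15*4/11 = 119/195
P(B|A) = P(A|B)P(B)/P(A) = (63/143)/(119/195) = 135/187

135/187


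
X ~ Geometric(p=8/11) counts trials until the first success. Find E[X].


For geometric (trials until first success), E[X] = 1/p = 1/(8/11) = 11/8

11/8


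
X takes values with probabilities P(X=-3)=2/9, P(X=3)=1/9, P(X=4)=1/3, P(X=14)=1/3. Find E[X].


E[X] = sum(x * P(x))
= -3*2/9 + 3*1/9 + 4*1/3 + 14*1/3
= 17/3

17/3


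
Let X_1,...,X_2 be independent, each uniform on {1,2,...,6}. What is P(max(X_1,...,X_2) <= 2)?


P(max <= 2) = P(all X_i <= 2) = (P(X_1 <= 2))^2
= (2/6)^2 = (1/3)^2 = 1/9

1/9


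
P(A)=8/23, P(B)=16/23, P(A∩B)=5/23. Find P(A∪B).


P(A∪B) = P(A) + P(B) - P(A∩B)
= 8/23 + 16/23 - 5/23 = 19/23

19/23


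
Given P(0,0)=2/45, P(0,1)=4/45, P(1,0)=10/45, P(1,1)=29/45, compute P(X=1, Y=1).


Read from table: P(X=1, Y=1) = 29/45

29/45


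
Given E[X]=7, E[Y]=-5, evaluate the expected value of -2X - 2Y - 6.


E[-2X - 2Y - 6] = -2*E[X] - 2*E[Y] - 6
= (-2)*(7) + (-2)*(-5) + (-6)
= -14 + 10 - 6 = -10

-10


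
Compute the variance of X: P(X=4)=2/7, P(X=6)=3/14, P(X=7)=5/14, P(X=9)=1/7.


E[X] = 87/14, E[X^2] = 579/14
Var(X) = E[X^2] - (E[X])^2 = 579/14 - (87/14)^2 = 537/196

537/196


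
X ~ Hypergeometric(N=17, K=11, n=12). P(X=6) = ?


P(X=6) = C(11,6)*C(6,6) / C(17,12)
= 462*1 / 6188
= 462/6188 = 33/442

33/442


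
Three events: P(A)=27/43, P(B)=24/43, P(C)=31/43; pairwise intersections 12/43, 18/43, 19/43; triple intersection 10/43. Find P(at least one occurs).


P(A∪B∪C) = P(A)+P(B)+P(C) - P(AB)-P(AC)-P(BC) + P(ABC)
= 27/43+24/43+31/43 - 12/43-18/43-19/43 + 10/43
= 1

1


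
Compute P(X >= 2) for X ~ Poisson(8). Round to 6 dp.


P(X>=2) = 1 - P(X<=1) = 1 - (e^(-8)*8^0/0! + e^(-8)*8^1/1!)
≈ 1 - (0.0003354626 + 0.0026837010)
= 1 - 0.0030191636 = 0.9969808364
≈ 0.996981

0.996981


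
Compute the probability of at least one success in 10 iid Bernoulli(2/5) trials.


P(at least one) = 1 - P(none)
P(none) = (1 - 2/5)^10 = (3/5)^10 = 59049/9765625
P(at least one) = 1 - 59049/9765625 = 9706576/9765625

9706576/9765625


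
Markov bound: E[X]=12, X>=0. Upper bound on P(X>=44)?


Markov: P(X >= a) <= E[X]/a
P(X >= 44) <= 12/44 = 3/11

3/11


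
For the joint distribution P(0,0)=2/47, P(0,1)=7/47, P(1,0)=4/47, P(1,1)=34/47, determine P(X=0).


P(X=0) = P(0,0)+P(0,1) = 2/47 + 7/47 = 9/47

9/47


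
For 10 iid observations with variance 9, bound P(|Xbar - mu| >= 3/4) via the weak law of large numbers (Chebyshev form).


Var(Xbar) = Var(X)/n = 9/10
Chebyshev: P(|Xbar-mu| >= 3/4) <= Var(Xbar)/(3/4)^2 = (9/10)/(9/16) = 8/5
Bound exceeds 1, so trivial bound: 1

1


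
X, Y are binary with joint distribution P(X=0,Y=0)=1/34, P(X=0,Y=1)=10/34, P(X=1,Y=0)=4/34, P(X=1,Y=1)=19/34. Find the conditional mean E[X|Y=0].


P(Y=0) = 5/34
E[X|Y=0] = (0*1 + 1*4)/5 = 4/5

4/5


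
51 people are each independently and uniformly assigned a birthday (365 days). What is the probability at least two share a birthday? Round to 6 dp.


P(all different) = prod((365-i)/365 for i=0..50) = 0.025568
P(at least one match) = 1 - 0.025568 = 0.974432

0.974432


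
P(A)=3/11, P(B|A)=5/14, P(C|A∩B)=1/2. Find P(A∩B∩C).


P(A∩B∩C) = P(A) * P(B|A) * P(C|A∩B)
= 3/11 * 5/14 * 1/2
= 15/154 * 1/2 = 15/308

15/308


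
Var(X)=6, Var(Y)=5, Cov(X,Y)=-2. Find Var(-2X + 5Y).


Var(-2X + 5Y) = (-2)^2*Var(X) + 5^2*Var(Y) + 2*(-2)*5*Cov(X,Y)
= 4*6 + 25*5 - 20*(-2)
= 24 + 125 + 40 = 189

189


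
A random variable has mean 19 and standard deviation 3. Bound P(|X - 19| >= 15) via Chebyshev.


k = 15/3 = 5
Chebyshev: P(|X-mu| >= k*sigma) <= 1/k^2 = 1/5^2 = 1/25

1/25


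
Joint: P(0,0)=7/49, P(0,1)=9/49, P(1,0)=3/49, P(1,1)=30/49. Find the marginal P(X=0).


P(X=0) = P(0,0)+P(0,1) = 7/49 + 9/49 = 16/49

16/49


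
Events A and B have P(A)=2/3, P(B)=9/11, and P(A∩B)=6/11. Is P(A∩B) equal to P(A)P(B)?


P(A)*P(B) = 2/3*9/11 = 6/11
P(A∩B) = 6/11, which equals P(A)P(B), so independent

Yes, A and B are independent


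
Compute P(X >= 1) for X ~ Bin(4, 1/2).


P(X>=1) = P(X=1) + P(X=2) + P(X=3) + P(X=4)
= 1/4 + 3/8 + 1/4 + 1/16
= 15/16

15/16


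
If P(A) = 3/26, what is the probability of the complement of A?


P(A') = 1 - P(A) = 1 - 3/26 = 23/26

23/26


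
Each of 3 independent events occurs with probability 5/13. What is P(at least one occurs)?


P(at least one) = 1 - P(none)
P(none) = (1 - 5/13)^3 = (8/13)^3 = 512/2197
P(at least one) = 1 - 512/2197 = 1685/2197

1685/2197


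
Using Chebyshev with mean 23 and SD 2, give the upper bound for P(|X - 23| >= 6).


k = 6/2 = 3
Chebyshev: P(|X-mu| >= k*sigma) <= 1/k^2 = 1/3^2 = 1/9

1/9


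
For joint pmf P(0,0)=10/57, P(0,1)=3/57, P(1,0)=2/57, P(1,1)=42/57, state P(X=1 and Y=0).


Read from table: P(X=1, Y=0) = 2/57

2/57


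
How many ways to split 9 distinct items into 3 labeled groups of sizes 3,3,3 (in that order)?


9! = 362880
Denominator: 3!=6 * 3!=6 * 3!=6
Coefficient = 362880 / 216 = 1680

1680


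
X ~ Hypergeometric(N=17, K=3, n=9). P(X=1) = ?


P(X=1) = C(3,1)*C(14,8) / C(17,9)
= 3*3003 / 24310
= 9009/24310 = 63/170

63/170


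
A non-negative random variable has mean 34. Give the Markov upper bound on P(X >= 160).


Markov: P(X >= a) <= E[X]/a
P(X >= 160) <= 34/160 = 17/80

17/80


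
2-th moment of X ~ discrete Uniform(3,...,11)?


E[X^2] = (1/9) * sum(x^2 for x=3..11)
= 501/9 = 167/3

167/3


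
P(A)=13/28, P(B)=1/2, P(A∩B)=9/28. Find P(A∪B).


P(A∪B) = P(A) + P(B) - P(A∩B)
= 13/28 + 1/2 - 9/28 = 9/14

9/14


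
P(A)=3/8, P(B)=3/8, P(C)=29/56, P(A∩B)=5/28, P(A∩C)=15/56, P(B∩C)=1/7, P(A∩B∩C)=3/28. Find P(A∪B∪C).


P(A∪B∪C) = P(A)+P(B)+P(C) - P(AB)-P(AC)-P(BC) + P(ABC)
= 3/8+3/8+29/56 - 5/28-15/56-1/7 + 3/28
= 11/14

11/14


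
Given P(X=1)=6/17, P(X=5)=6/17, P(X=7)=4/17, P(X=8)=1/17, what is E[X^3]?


E[X^3] = sum(g(x)*P(x))
= 1*6/17 + 125*6/17 + 343*4/17 + 512*1/17
= 2640/17

2640/17


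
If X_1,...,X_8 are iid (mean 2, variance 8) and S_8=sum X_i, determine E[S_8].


E[S_n] = n*E[X_1] = 8*2 = 16

16


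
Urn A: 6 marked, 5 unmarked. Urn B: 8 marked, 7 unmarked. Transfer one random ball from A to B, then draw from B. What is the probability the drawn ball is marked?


P(transfer marked) = 6/11; P(transfer unmarked) = 5/11
If marked transferred: Urn II has 9 marked of 16, so P(marked|marked moved) = 9/16
If unmarked transferred: Urn II has 8 marked of 16, so P(marked|unmarked moved) = 1/2
By total probability: P(marked) = 6/11*9/16 + 5/11*1/2 = 47/88

47/88


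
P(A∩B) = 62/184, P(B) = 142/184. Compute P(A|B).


P(A|B) = P(A∩B)/P(B) = (62/184)/(142/184) = 62/142 = 31/71

31/71


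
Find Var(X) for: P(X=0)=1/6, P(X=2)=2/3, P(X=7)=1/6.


E[X] = 5/2, E[X^2] = 65/6
Var(X) = E[X^2] - (E[X])^2 = 65/6 - (5/2)^2 = 55/12

55/12


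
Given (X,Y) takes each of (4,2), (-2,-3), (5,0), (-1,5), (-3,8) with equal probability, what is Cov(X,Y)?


E[X]=3/5, E[Y]=12/5, E[XY]=-3
Cov(X,Y) = E[XY] - E[X]E[Y] = -3 - 3/5*12/5 = -111/25

-111/25


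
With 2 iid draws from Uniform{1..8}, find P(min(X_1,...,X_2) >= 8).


P(min >= 8) = P(all X_i >= 8) = (P(X_1 >= 8))^2
= (1/8)^2 = 1/64

1/64


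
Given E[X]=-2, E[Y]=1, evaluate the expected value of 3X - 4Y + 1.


E[3X - 4Y + 1] = 3*E[X] - 4*E[Y] + 1
= (3)*(-2) + (-4)*(1) + (1)
= -6 - 4 + 1 = -9

-9


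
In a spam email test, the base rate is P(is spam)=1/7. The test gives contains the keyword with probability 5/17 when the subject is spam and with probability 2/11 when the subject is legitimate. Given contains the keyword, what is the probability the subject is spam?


P(A) = P(A|B)P(B) + P(A|B')P(B') = 5/17*1/7 + 2/11*6/7 = 37/187
P(B|A) = P(A|B)P(B)/P(A) = (5/119)/(37/187) = 55/259

55/259


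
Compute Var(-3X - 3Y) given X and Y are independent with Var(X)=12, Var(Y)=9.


Independence => Cov(X,Y)=0
Var(-3X - 3Y) = (-3)^2*Var(X) + (-3)^2*Var(Y)
= 9*12 + 9*9 = 189

189


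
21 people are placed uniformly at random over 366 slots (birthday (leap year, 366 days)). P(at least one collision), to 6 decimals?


P(all different) = prod((366-i)/366 for i=0..20) = 0.557221
P(at least one match) = 1 - 0.557221 = 0.442779

0.442779


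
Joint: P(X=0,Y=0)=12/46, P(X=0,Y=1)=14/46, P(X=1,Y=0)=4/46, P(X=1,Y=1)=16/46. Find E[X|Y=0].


P(Y=0) = 16/46
E[X|Y=0] = (0*12 + 1*4)/16 = 4/16 = 1/4

1/4


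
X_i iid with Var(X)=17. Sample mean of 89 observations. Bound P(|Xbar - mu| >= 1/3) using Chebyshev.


Var(Xbar) = Var(X)/n = 17/89
Chebyshev: P(|Xbar-mu| >= 1/3) <= Var(Xbar)/(1/3)^2 = (17/89)/(1/9) = 153/89
Bound exceeds 1, so trivial bound: 1

1


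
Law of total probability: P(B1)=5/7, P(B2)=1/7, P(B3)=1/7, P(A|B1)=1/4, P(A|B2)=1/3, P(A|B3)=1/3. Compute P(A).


P(A) = P(A|B1)P(B1) + P(A|B2)P(B2) + P(A|B3)P(B3)
= 1/4*5/7 + 1/3*1/7 + 1/3*1/7
= 5/28 + 1/21 + 1/21 = 23/84

23/84


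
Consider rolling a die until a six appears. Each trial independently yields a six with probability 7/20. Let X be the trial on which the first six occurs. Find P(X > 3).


P(X > 3) = P(first 3 trials all fail) = (1-p)^3 = (13/20)^3 = 2197/8000

2197/8000


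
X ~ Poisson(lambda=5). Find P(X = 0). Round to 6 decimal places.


P(X=0) = e^(-5) * 5^0 / 0!
≈ 0.006737946999 * 1 / 1
≈ 0.006738

0.006738


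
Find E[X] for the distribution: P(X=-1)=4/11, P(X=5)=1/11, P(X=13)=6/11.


E[X] = sum(x * P(x))
= -1*4/11 + 5*1/11 + 13*6/11
= 79/11

79/11


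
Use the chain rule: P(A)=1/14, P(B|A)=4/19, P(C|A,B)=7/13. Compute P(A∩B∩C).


P(A∩B∩C) = P(A) * P(B|A) * P(C|A∩B)
= 1/14 * 4/19 * 7/13
= 2/133 * 7/13 = 2/247

2/247


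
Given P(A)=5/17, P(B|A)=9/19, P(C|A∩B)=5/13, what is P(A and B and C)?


P(A∩B∩C) = P(A) * P(B|A) * P(C|A∩B)
= 5/17 * 9/19 * 5/13
= 45/323 * 5/13 = 225/4199

225/4199


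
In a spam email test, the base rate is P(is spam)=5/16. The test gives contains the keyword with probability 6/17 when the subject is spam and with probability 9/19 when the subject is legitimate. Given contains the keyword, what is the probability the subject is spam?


P(A) = P(A|B)P(B) + P(A|B')P(B') = 6/17*5/16 + 9/19*11/16 = 2253/5168
P(B|A) = P(A|B)P(B)/P(A) = (15/136)/(2253/5168) = 190/751

190/751


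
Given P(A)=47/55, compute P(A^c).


P(A') = 1 - P(A) = 1 - 47/55 = 8/55

8/55


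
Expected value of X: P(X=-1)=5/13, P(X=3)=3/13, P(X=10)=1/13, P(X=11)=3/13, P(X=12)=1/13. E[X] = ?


E[X] = sum(x * P(x))
= -1*5/13 + 3*3/13 + 10*1/13 + 11*3/13 + 12*1/13
= 59/13

59/13


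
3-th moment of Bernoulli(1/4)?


For Bernoulli: X in {0,1}
E[X^3] = 0^3*(1-1/4) + 1^3*1/4 = 1/4

1/4


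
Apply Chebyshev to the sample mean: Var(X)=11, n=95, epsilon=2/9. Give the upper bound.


Var(Xbar) = Var(X)/n = 11/95
Chebyshev: P(|Xbar-mu| >= 2/9) <= Var(Xbar)/(2/9)^2 = (11/95)/(4/81) = 891/380
Bound exceeds 1, so trivial bound: 1

1
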